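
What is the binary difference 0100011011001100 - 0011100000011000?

Method 1 - Direct subtraction (column by column from the right: bit − bit − borrow-in; if negative, add 2 and borrow 1 from the next column):
borrow: 0111000001100000
        0100011011001100
-       0011100000011000
------------------------
        0000111010110100

Method 2 - Add two's complement:
Two's complement of 0011100000011000: invert → 1100011111100111, add 1 → 1100011111101000
  0100011011001100
+ 1100011111101000
------------------
 10000111010110100  (end carry out of the top bit = 1)
Discarding the end carry: 0000111010110100
Decimal check:
  0100011011001100 = 16384 + 1024 + 512 + 128 + 64 + 8 + 4 = 18124
  0011100000011000 = 8192 + 4096 + 2048 + 16 + 8 = 14360
  18124 - 14360 = 3764, and 0000111010110100 = 2048 + 1024 + 512 + 128 + 32 + 16 + 4 = 3764 ✓



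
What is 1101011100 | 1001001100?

OR: 1 when either bit is 1
  1101011100
| 1001001100
------------
  1101011100
Decimal: 860 | 588 = 860



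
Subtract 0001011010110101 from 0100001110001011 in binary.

Method 1 - Direct subtraction (column by column from the right: bit − bit − borrow-in; if negative, add 2 and borrow 1 from the next column):
borrow: 0111100111101000
        0100001110001011
-       0001011010110101
------------------------
        0010110011010110

Method 2 - Add two's complement:
Two's complement of 0001011010110101: invert → 1110100101001010, add 1 → 1110100101001011
  0100001110001011
+ 1110100101001011
------------------
 10010110011010110  (end carry out of the top bit = 1)
Discarding the end carry: 0010110011010110
Decimal check:
  0100001110001011 = 16384 + 512 + 256 + 128 + 8 + 2 + 1 = 17291
  0001011010110101 = 4096 + 1024 + 512 + 128 + 32 + 16 + 4 + 1 = 5813
  17291 - 5813 = 11478, and 0010110011010110 = 8192 + 2048 + 1024 + 128 + 64 + 16 + 4 + 2 = 11478 ✓



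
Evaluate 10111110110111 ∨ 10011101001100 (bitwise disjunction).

OR: 1 when either bit is 1
  10111110110111
| 10011101001100
----------------
  10111111111111
Decimal: 12215 | 10060 = 12287



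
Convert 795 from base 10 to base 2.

Using repeated division by 2:
795 ÷ 2 = 397 remainder 1
397 ÷ 2 = 198 remainder 1
198 ÷ 2 = 99 remainder 0
99 ÷ 2 = 49 remainder 1
49 ÷ 2 = 24 remainder 1
24 ÷ 2 = 12 remainder 0
12 ÷ 2 = 6 remainder 0
6 ÷ 2 = 3 remainder 0
3 ÷ 2 = 1 remainder 1
1 ÷ 2 = 0 remainder 1
Reading remainders bottom to top: 1100011011



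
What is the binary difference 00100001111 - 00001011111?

Method 1 - Direct subtraction (column by column from the right: bit − bit − borrow-in; if negative, add 2 and borrow 1 from the next column):
borrow: 00111100000
        00100001111
-       00001011111
-------------------
        00010110000

Method 2 - Add two's complement:
Two's complement of 00001011111: invert → 11110100000, add 1 → 11110100001
  00100001111
+ 11110100001
-------------
 100010110000  (end carry out of the top bit = 1)
Discarding the end carry: 00010110000
Decimal check:
  00100001111 = 256 + 8 + 4 + 2 + 1 = 271
  00001011111 = 64 + 16 + 8 + 4 + 2 + 1 = 95
  271 - 95 = 176, and 00010110000 = 128 + 32 + 16 = 176 ✓



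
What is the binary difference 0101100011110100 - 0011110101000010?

Method 1 - Direct subtraction (column by column from the right: bit − bit − borrow-in; if negative, add 2 and borrow 1 from the next column):
borrow: 0111111000000100
        0101100011110100
-       0011110101000010
------------------------
        0001101110110010

Method 2 - Add two's complement:
Two's complement of 0011110101000010: invert → 1100001010111101, add 1 → 1100001010111110
  0101100011110100
+ 1100001010111110
------------------
 10001101110110010  (end carry out of the top bit = 1)
Discarding the end carry: 0001101110110010
Decimal check:
  0101100011110100 = 16384 + 4096 + 2048 + 128 + 64 + 32 + 16 + 4 = 22772
  0011110101000010 = 8192 + 4096 + 2048 + 1024 + 256 + 64 + 2 = 15682
  22772 - 15682 = 7090, and 0001101110110010 = 4096 + 2048 + 512 + 256 + 128 + 32 + 16 + 2 = 7090 ✓



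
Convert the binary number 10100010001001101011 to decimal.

Sum of powers of 2 for each 1-bit:
2^0 + 2^1 + 2^3 + 2^5 + 2^6 + 2^9 + 2^13 + 2^17 + 2^19
= 1 + 2 + 8 + 32 + 64 + 512 + 8192 + 131072 + 524288
= 664171



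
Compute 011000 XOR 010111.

XOR: 1 when bits differ
  011000
^ 010111
--------
  001111
Decimal: 24 ^ 23 = 15



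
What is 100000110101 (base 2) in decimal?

Sum of powers of 2 for each 1-bit:
2^0 + 2^2 + 2^4 + 2^5 + 2^11
= 1 + 4 + 16 + 32 + 2048
= 2101



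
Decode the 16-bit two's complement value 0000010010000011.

Binary: 0000010010000011
Sign bit: 0 (non-negative)
Read directly as an unsigned value:
0000010010000011 = 1024 + 128 + 2 + 1 = 1155
Value: 1155



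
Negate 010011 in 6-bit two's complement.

Original: 010011
Step 1 - Invert all bits: 101100
Step 2 - Add 1: 101101
Verification: 010011 + 101101 = 1000000; discarding the end carry (carry out of the top bit) leaves the 6-bit value 000000, as required for x + (-x)



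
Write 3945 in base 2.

Using repeated division by 2:
3945 ÷ 2 = 1972 remainder 1
1972 ÷ 2 = 986 remainder 0
986 ÷ 2 = 493 remainder 0
493 ÷ 2 = 246 remainder 1
246 ÷ 2 = 123 remainder 0
123 ÷ 2 = 61 remainder 1
61 ÷ 2 = 30 remainder 1
30 ÷ 2 = 15 remainder 0
15 ÷ 2 = 7 remainder 1
7 ÷ 2 = 3 remainder 1
3 ÷ 2 = 1 remainder 1
1 ÷ 2 = 0 remainder 1
Reading remainders bottom to top: 111101101001



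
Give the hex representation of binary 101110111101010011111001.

Group into 4-bit nibbles from right:
  1011 = B
  1011 = B
  1101 = D
  0100 = 4
  1111 = F
  1001 = 9
Result: BBD4F9



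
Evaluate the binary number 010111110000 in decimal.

Sum of powers of 2 for each 1-bit:
2^4 + 2^5 + 2^6 + 2^7 + 2^8 + 2^10
= 16 + 32 + 64 + 128 + 256 + 1024
= 1520



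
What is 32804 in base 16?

Using repeated division by 16 (digits 10–15 are A–F):
32804 ÷ 16 = 2050 remainder 4
2050 ÷ 16 = 128 remainder 2
128 ÷ 16 = 8 remainder 0
8 ÷ 16 = 0 remainder 8
Reading remainders bottom to top: 8024



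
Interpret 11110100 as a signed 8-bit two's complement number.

Binary: 11110100
Sign bit: 1 (negative)
Invert: 00001011
Add 1:  00001100
Magnitude: 00001100 = 8 + 4 = 12
Value: -12



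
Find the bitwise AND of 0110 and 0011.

AND: 1 only when both bits are 1
  0110
& 0011
------
  0010
Decimal: 6 & 3 = 2



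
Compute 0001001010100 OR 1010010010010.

OR: 1 when either bit is 1
  0001001010100
| 1010010010010
---------------
  1011011010110
Decimal: 596 | 5266 = 5846



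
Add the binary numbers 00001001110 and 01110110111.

Add column by column from the right: bit + bit + carry-in; write the sum mod 2, carry 1 when the sum is 2 or 3.
carry:  11111111100
        00001001110
+       01110110111
-------------------
       010000000101
(the carry out of the leftmost column, 0, becomes the leading bit)
Decimal check:
  00001001110 = 64 + 8 + 4 + 2 = 78
  01110110111 = 512 + 256 + 128 + 32 + 16 + 4 + 2 + 1 = 951
  78 + 951 = 1029, and 010000000101 = 1024 + 4 + 1 = 1029 ✓



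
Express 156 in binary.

Using repeated division by 2:
156 ÷ 2 = 78 remainder 0
78 ÷ 2 = 39 remainder 0
39 ÷ 2 = 19 remainder 1
19 ÷ 2 = 9 remainder 1
9 ÷ 2 = 4 remainder 1
4 ÷ 2 = 2 remainder 0
2 ÷ 2 = 1 remainder 0
1 ÷ 2 = 0 remainder 1
Reading remainders bottom to top: 10011100



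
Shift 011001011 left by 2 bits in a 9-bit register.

Original: 011001011 (decimal 203)
Shift left by 2 positions
Append 2 zeros on the right and drop the 2 high bits that overflow the 9-bit width
Result: 100101100 (decimal 300)
Equivalent: 203 << 2 = 203 × 2^2 = 812, truncated to 9 bits = 300



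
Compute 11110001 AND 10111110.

AND: 1 only when both bits are 1
  11110001
& 10111110
----------
  10110000
Decimal: 241 & 190 = 176



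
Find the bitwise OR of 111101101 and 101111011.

OR: 1 when either bit is 1
  111101101
| 101111011
-----------
  111111111
Decimal: 493 | 379 = 511



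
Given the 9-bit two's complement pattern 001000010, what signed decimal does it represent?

Binary: 001000010
Sign bit: 0 (non-negative)
Read directly as an unsigned value:
001000010 = 64 + 2 = 66
Value: 66



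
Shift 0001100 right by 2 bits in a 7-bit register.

Original: 0001100 (decimal 12)
Shift right by 2 positions
Drop the 2 low bits; fill with zeros on the left
Result: 0000011 (decimal 3)
Equivalent: 12 >> 2 = 12 ÷ 2^2 = 3



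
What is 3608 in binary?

Using repeated division by 2:
3608 ÷ 2 = 1804 remainder 0
1804 ÷ 2 = 902 remainder 0
902 ÷ 2 = 451 remainder 0
451 ÷ 2 = 225 remainder 1
225 ÷ 2 = 112 remainder 1
112 ÷ 2 = 56 remainder 0
56 ÷ 2 = 28 remainder 0
28 ÷ 2 = 14 remainder 0
14 ÷ 2 = 7 remainder 0
7 ÷ 2 = 3 remainder 1
3 ÷ 2 = 1 remainder 1
1 ÷ 2 = 0 remainder 1
Reading remainders bottom to top: 111000011000



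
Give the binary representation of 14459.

Using repeated division by 2:
14459 ÷ 2 = 7229 remainder 1
7229 ÷ 2 = 3614 remainder 1
3614 ÷ 2 = 1807 remainder 0
1807 ÷ 2 = 903 remainder 1
903 ÷ 2 = 451 remainder 1
451 ÷ 2 = 225 remainder 1
225 ÷ 2 = 112 remainder 1
112 ÷ 2 = 56 remainder 0
56 ÷ 2 = 28 remainder 0
28 ÷ 2 = 14 remainder 0
14 ÷ 2 = 7 remainder 0
7 ÷ 2 = 3 remainder 1
3 ÷ 2 = 1 remainder 1
1 ÷ 2 = 0 remainder 1
Reading remainders bottom to top: 11100001111011



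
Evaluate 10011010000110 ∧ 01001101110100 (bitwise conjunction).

AND: 1 only when both bits are 1
  10011010000110
& 01001101110100
----------------
  00001000000100
Decimal: 9862 & 4980 = 516



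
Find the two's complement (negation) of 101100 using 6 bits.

Original (sign bit 1, negative): 101100
Step 1 - Invert all bits: 010011
Step 2 - Add 1: 010100
Verification: 101100 + 010100 = 1000000; discarding the end carry (carry out of the top bit) leaves the 6-bit value 000000, as required for x + (-x)



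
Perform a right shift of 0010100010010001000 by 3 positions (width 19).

Original: 0010100010010001000 (decimal 83080)
Shift right by 3 positions
Drop the 3 low bits; fill with zeros on the left
Result: 0000010100010010001 (decimal 10385)
Equivalent: 83080 >> 3 = 83080 ÷ 2^3 = 10385



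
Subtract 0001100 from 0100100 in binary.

Method 1 - Direct subtraction (column by column from the right: bit − bit − borrow-in; if negative, add 2 and borrow 1 from the next column):
borrow: 0110000
        0100100
-       0001100
---------------
        0011000

Method 2 - Add two's complement:
Two's complement of 0001100: invert → 1110011, add 1 → 1110100
  0100100
+ 1110100
---------
 10011000  (end carry out of the top bit = 1)
Discarding the end carry: 0011000
Decimal check:
  0100100 = 32 + 4 = 36
  0001100 = 8 + 4 = 12
  36 - 12 = 24, and 0011000 = 16 + 8 = 24 ✓



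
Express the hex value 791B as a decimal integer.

Expand by place value (powers of 16):
Digit values: B = 11
791B = 7 × 16^3 + 9 × 16^2 + 1 × 16^1 + 11 × 16^0
= 7 × 4096 + 9 × 256 + 1 × 16 + 11 × 1
= 28672 + 2304 + 16 + 11
= 31003



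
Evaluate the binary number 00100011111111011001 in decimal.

Sum of powers of 2 for each 1-bit:
2^0 + 2^3 + 2^4 + 2^6 + 2^7 + 2^8 + 2^9 + 2^10 + 2^11 + 2^12 + 2^13 + 2^17
= 1 + 8 + 16 + 64 + 128 + 256 + 512 + 1024 + 2048 + 4096 + 8192 + 131072
= 147417



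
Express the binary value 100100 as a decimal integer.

Sum of powers of 2 for each 1-bit:
2^2 + 2^5
= 4 + 32
= 36



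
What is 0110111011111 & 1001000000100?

AND: 1 only when both bits are 1
  0110111011111
& 1001000000100
---------------
  0000000000100
Decimal: 3551 & 4612 = 4



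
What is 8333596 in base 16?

Using repeated division by 16 (digits 10–15 are A–F):
8333596 ÷ 16 = 520849 remainder 12 (C)
520849 ÷ 16 = 32553 remainder 1
32553 ÷ 16 = 2034 remainder 9
2034 ÷ 16 = 127 remainder 2
127 ÷ 16 = 7 remainder 15 (F)
7 ÷ 16 = 0 remainder 7
Reading remainders bottom to top: 7F291C



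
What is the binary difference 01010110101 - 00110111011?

Method 1 - Direct subtraction (column by column from the right: bit − bit − borrow-in; if negative, add 2 and borrow 1 from the next column):
borrow: 01111110100
        01010110101
-       00110111011
-------------------
        00011111010

Method 2 - Add two's complement:
Two's complement of 00110111011: invert → 11001000100, add 1 → 11001000101
  01010110101
+ 11001000101
-------------
 100011111010  (end carry out of the top bit = 1)
Discarding the end carry: 00011111010
Decimal check:
  01010110101 = 512 + 128 + 32 + 16 + 4 + 1 = 693
  00110111011 = 256 + 128 + 32 + 16 + 8 + 2 + 1 = 443
  693 - 443 = 250, and 00011111010 = 128 + 64 + 32 + 16 + 8 + 2 = 250 ✓



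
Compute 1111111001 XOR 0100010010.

XOR: 1 when bits differ
  1111111001
^ 0100010010
------------
  1011101011
Decimal: 1017 ^ 274 = 747



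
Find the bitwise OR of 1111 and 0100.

OR: 1 when either bit is 1
  1111
| 0100
------
  1111
Decimal: 15 | 4 = 15



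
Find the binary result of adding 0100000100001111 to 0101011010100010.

Add column by column from the right: bit + bit + carry-in; write the sum mod 2, carry 1 when the sum is 2 or 3.
carry:  1000000000011100
        0100000100001111
+       0101011010100010
------------------------
       01001011110110001
(the carry out of the leftmost column, 0, becomes the leading bit)
Decimal check:
  0100000100001111 = 16384 + 256 + 8 + 4 + 2 + 1 = 16655
  0101011010100010 = 16384 + 4096 + 1024 + 512 + 128 + 32 + 2 = 22178
  16655 + 22178 = 38833, and 01001011110110001 = 32768 + 4096 + 1024 + 512 + 256 + 128 + 32 + 16 + 1 = 38833 ✓



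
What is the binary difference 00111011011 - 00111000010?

Method 1 - Direct subtraction (column by column from the right: bit − bit − borrow-in; if negative, add 2 and borrow 1 from the next column):
borrow: 00000000000
        00111011011
-       00111000010
-------------------
        00000011001

Method 2 - Add two's complement:
Two's complement of 00111000010: invert → 11000111101, add 1 → 11000111110
  00111011011
+ 11000111110
-------------
 100000011001  (end carry out of the top bit = 1)
Discarding the end carry: 00000011001
Decimal check:
  00111011011 = 256 + 128 + 64 + 16 + 8 + 2 + 1 = 475
  00111000010 = 256 + 128 + 64 + 2 = 450
  475 - 450 = 25, and 00000011001 = 16 + 8 + 1 = 25 ✓



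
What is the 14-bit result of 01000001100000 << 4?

Original: 01000001100000 (decimal 4192)
Shift left by 4 positions
Append 4 zeros on the right and drop the 4 high bits that overflow the 14-bit width
Result: 00011000000000 (decimal 1536)
Equivalent: 4192 << 4 = 4192 × 2^4 = 67072, truncated to 14 bits = 1536



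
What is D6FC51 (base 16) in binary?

Convert each hex digit to 4 bits:
  D = 1101
  6 = 0110
  F = 1111
  C = 1100
  5 = 0101
  1 = 0001
Concatenate: 110101101111110001010001



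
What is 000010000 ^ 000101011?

XOR: 1 when bits differ
  000010000
^ 000101011
-----------
  000111011
Decimal: 16 ^ 43 = 59



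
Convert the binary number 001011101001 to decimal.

Sum of powers of 2 for each 1-bit:
2^0 + 2^3 + 2^5 + 2^6 + 2^7 + 2^9
= 1 + 8 + 32 + 64 + 128 + 512
= 745



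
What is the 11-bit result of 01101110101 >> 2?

Original: 01101110101 (decimal 885)
Shift right by 2 positions
Drop the 2 low bits; fill with zeros on the left
Result: 00011011101 (decimal 221)
Equivalent: 885 >> 2 = 885 ÷ 2^2 = 221



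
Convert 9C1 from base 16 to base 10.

Expand by place value (powers of 16):
Digit values: C = 12
9C1 = 9 × 16^2 + 12 × 16^1 + 1 × 16^0
= 9 × 256 + 12 × 16 + 1 × 1
= 2304 + 192 + 1
= 2497



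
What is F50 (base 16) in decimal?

Expand by place value (powers of 16):
Digit values: F = 15
F50 = 15 × 16^2 + 5 × 16^1 + 0 × 16^0
= 15 × 256 + 5 × 16 + 0 × 1
= 3840 + 80 + 0
= 3920



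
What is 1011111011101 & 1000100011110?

AND: 1 only when both bits are 1
  1011111011101
& 1000100011110
---------------
  1000100011100
Decimal: 6109 & 4382 = 4380



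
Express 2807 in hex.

Using repeated division by 16 (digits 10–15 are A–F):
2807 ÷ 16 = 175 remainder 7
175 ÷ 16 = 10 remainder 15 (F)
10 ÷ 16 = 0 remainder 10 (A)
Reading remainders bottom to top: AF7



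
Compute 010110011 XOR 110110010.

XOR: 1 when bits differ
  010110011
^ 110110010
-----------
  100000001
Decimal: 179 ^ 434 = 257



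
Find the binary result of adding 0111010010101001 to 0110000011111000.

Add column by column from the right: bit + bit + carry-in; write the sum mod 2, carry 1 when the sum is 2 or 3.
carry:  1100000111110000
        0111010010101001
+       0110000011111000
------------------------
       01101010110100001
(the carry out of the leftmost column, 0, becomes the leading bit)
Decimal check:
  0111010010101001 = 16384 + 8192 + 4096 + 1024 + 128 + 32 + 8 + 1 = 29865
  0110000011111000 = 16384 + 8192 + 128 + 64 + 32 + 16 + 8 = 24824
  29865 + 24824 = 54689, and 01101010110100001 = 32768 + 16384 + 4096 + 1024 + 256 + 128 + 32 + 1 = 54689 ✓



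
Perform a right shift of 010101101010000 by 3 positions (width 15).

Original: 010101101010000 (decimal 11088)
Shift right by 3 positions
Drop the 3 low bits; fill with zeros on the left
Result: 000010101101010 (decimal 1386)
Equivalent: 11088 >> 3 = 11088 ÷ 2^3 = 1386



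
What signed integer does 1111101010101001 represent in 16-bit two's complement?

Binary: 1111101010101001
Sign bit: 1 (negative)
Invert: 0000010101010110
Add 1:  0000010101010111
Magnitude: 0000010101010111 = 1024 + 256 + 64 + 16 + 4 + 2 + 1 = 1367
Value: -1367



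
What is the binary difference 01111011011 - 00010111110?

Method 1 - Direct subtraction (column by column from the right: bit − bit − borrow-in; if negative, add 2 and borrow 1 from the next column):
borrow: 00001111000
        01111011011
-       00010111110
-------------------
        01100011101

Method 2 - Add two's complement:
Two's complement of 00010111110: invert → 11101000001, add 1 → 11101000010
  01111011011
+ 11101000010
-------------
 101100011101  (end carry out of the top bit = 1)
Discarding the end carry: 01100011101
Decimal check:
  01111011011 = 512 + 256 + 128 + 64 + 16 + 8 + 2 + 1 = 987
  00010111110 = 128 + 32 + 16 + 8 + 4 + 2 = 190
  987 - 190 = 797, and 01100011101 = 512 + 256 + 16 + 8 + 4 + 1 = 797 ✓



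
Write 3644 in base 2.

Using repeated division by 2:
3644 ÷ 2 = 1822 remainder 0
1822 ÷ 2 = 911 remainder 0
911 ÷ 2 = 455 remainder 1
455 ÷ 2 = 227 remainder 1
227 ÷ 2 = 113 remainder 1
113 ÷ 2 = 56 remainder 1
56 ÷ 2 = 28 remainder 0
28 ÷ 2 = 14 remainder 0
14 ÷ 2 = 7 remainder 0
7 ÷ 2 = 3 remainder 1
3 ÷ 2 = 1 remainder 1
1 ÷ 2 = 0 remainder 1
Reading remainders bottom to top: 111000111100



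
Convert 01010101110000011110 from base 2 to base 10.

Sum of powers of 2 for each 1-bit:
2^1 + 2^2 + 2^3 + 2^4 + 2^10 + 2^11 + 2^12 + 2^14 + 2^16 + 2^18
= 2 + 4 + 8 + 16 + 1024 + 2048 + 4096 + 16384 + 65536 + 262144
= 351262



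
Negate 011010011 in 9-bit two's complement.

Original: 011010011
Step 1 - Invert all bits: 100101100
Step 2 - Add 1: 100101101
Verification: 011010011 + 100101101 = 1000000000; discarding the end carry (carry out of the top bit) leaves the 9-bit value 000000000, as required for x + (-x)



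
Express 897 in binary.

Using repeated division by 2:
897 ÷ 2 = 448 remainder 1
448 ÷ 2 = 224 remainder 0
224 ÷ 2 = 112 remainder 0
112 ÷ 2 = 56 remainder 0
56 ÷ 2 = 28 remainder 0
28 ÷ 2 = 14 remainder 0
14 ÷ 2 = 7 remainder 0
7 ÷ 2 = 3 remainder 1
3 ÷ 2 = 1 remainder 1
1 ÷ 2 = 0 remainder 1
Reading remainders bottom to top: 1110000001



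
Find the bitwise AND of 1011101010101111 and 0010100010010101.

AND: 1 only when both bits are 1
  1011101010101111
& 0010100010010101
------------------
  0010100010000101
Decimal: 47791 & 10389 = 10373



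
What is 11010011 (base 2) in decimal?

Sum of powers of 2 for each 1-bit:
2^0 + 2^1 + 2^4 + 2^6 + 2^7
= 1 + 2 + 16 + 64 + 128
= 211



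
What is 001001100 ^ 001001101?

XOR: 1 when bits differ
  001001100
^ 001001101
-----------
  000000001
Decimal: 76 ^ 77 = 1



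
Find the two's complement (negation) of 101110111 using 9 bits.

Original (sign bit 1, negative): 101110111
Step 1 - Invert all bits: 010001000
Step 2 - Add 1: 010001001
Verification: 101110111 + 010001001 = 1000000000; discarding the end carry (carry out of the top bit) leaves the 9-bit value 000000000, as required for x + (-x)



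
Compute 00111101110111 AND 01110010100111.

AND: 1 only when both bits are 1
  00111101110111
& 01110010100111
----------------
  00110000100111
Decimal: 3959 & 7335 = 3111



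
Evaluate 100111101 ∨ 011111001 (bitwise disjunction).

OR: 1 when either bit is 1
  100111101
| 011111001
-----------
  111111101
Decimal: 317 | 249 = 509



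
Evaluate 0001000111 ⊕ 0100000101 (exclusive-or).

XOR: 1 when bits differ
  0001000111
^ 0100000101
------------
  0101000010
Decimal: 71 ^ 261 = 322



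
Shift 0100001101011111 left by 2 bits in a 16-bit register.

Original: 0100001101011111 (decimal 17247)
Shift left by 2 positions
Append 2 zeros on the right and drop the 2 high bits that overflow the 16-bit width
Result: 0000110101111100 (decimal 3452)
Equivalent: 17247 << 2 = 17247 × 2^2 = 68988, truncated to 16 bits = 3452



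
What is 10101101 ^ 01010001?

XOR: 1 when bits differ
  10101101
^ 01010001
----------
  11111100
Decimal: 173 ^ 81 = 252



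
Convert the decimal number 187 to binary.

Using repeated division by 2:
187 ÷ 2 = 93 remainder 1
93 ÷ 2 = 46 remainder 1
46 ÷ 2 = 23 remainder 0
23 ÷ 2 = 11 remainder 1
11 ÷ 2 = 5 remainder 1
5 ÷ 2 = 2 remainder 1
2 ÷ 2 = 1 remainder 0
1 ÷ 2 = 0 remainder 1
Reading remainders bottom to top: 10111011



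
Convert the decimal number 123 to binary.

Using repeated division by 2:
123 ÷ 2 = 61 remainder 1
61 ÷ 2 = 30 remainder 1
30 ÷ 2 = 15 remainder 0
15 ÷ 2 = 7 remainder 1
7 ÷ 2 = 3 remainder 1
3 ÷ 2 = 1 remainder 1
1 ÷ 2 = 0 remainder 1
Reading remainders bottom to top: 1111011



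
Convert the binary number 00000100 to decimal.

Sum of powers of 2 for each 1-bit:
2^2
= 4
= 4



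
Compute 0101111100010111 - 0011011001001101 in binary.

Method 1 - Direct subtraction (column by column from the right: bit − bit − borrow-in; if negative, add 2 and borrow 1 from the next column):
borrow: 0100000110010000
        0101111100010111
-       0011011001001101
------------------------
        0010100011001010

Method 2 - Add two's complement:
Two's complement of 0011011001001101: invert → 1100100110110010, add 1 → 1100100110110011
  0101111100010111
+ 1100100110110011
------------------
 10010100011001010  (end carry out of the top bit = 1)
Discarding the end carry: 0010100011001010
Decimal check:
  0101111100010111 = 16384 + 4096 + 2048 + 1024 + 512 + 256 + 16 + 4 + 2 + 1 = 24343
  0011011001001101 = 8192 + 4096 + 1024 + 512 + 64 + 8 + 4 + 1 = 13901
  24343 - 13901 = 10442, and 0010100011001010 = 8192 + 2048 + 128 + 64 + 8 + 2 = 10442 ✓



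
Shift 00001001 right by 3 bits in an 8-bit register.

Original: 00001001 (decimal 9)
Shift right by 3 positions
Drop the 3 low bits; fill with zeros on the left
Result: 00000001 (decimal 1)
Equivalent: 9 >> 3 = 9 ÷ 2^3 = 1



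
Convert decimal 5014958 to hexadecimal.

Using repeated division by 16 (digits 10–15 are A–F):
5014958 ÷ 16 = 313434 remainder 14 (E)
313434 ÷ 16 = 19589 remainder 10 (A)
19589 ÷ 16 = 1224 remainder 5
1224 ÷ 16 = 76 remainder 8
76 ÷ 16 = 4 remainder 12 (C)
4 ÷ 16 = 0 remainder 4
Reading remainders bottom to top: 4C85AE



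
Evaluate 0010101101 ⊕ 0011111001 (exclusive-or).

XOR: 1 when bits differ
  0010101101
^ 0011111001
------------
  0001010100
Decimal: 173 ^ 249 = 84



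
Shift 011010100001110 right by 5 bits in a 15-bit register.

Original: 011010100001110 (decimal 13582)
Shift right by 5 positions
Drop the 5 low bits; fill with zeros on the left
Result: 000000110101000 (decimal 424)
Equivalent: 13582 >> 5 = 13582 ÷ 2^5 = 424



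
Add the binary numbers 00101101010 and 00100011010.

Add column by column from the right: bit + bit + carry-in; write the sum mod 2, carry 1 when the sum is 2 or 3.
carry:  01011110100
        00101101010
+       00100011010
-------------------
       001010000100
(the carry out of the leftmost column, 0, becomes the leading bit)
Decimal check:
  00101101010 = 256 + 64 + 32 + 8 + 2 = 362
  00100011010 = 256 + 16 + 8 + 2 = 282
  362 + 282 = 644, and 001010000100 = 512 + 128 + 4 = 644 ✓



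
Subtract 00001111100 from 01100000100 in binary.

Method 1 - Direct subtraction (column by column from the right: bit − bit − borrow-in; if negative, add 2 and borrow 1 from the next column):
borrow: 00111110000
        01100000100
-       00001111100
-------------------
        01010001000

Method 2 - Add two's complement:
Two's complement of 00001111100: invert → 11110000011, add 1 → 11110000100
  01100000100
+ 11110000100
-------------
 101010001000  (end carry out of the top bit = 1)
Discarding the end carry: 01010001000
Decimal check:
  01100000100 = 512 + 256 + 4 = 772
  00001111100 = 64 + 32 + 16 + 8 + 4 = 124
  772 - 124 = 648, and 01010001000 = 512 + 128 + 8 = 648 ✓



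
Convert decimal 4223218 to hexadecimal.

Using repeated division by 16 (digits 10–15 are A–F):
4223218 ÷ 16 = 263951 remainder 2
263951 ÷ 16 = 16496 remainder 15 (F)
16496 ÷ 16 = 1031 remainder 0
1031 ÷ 16 = 64 remainder 7
64 ÷ 16 = 4 remainder 0
4 ÷ 16 = 0 remainder 4
Reading remainders bottom to top: 4070F2



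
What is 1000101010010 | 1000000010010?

OR: 1 when either bit is 1
  1000101010010
| 1000000010010
---------------
  1000101010010
Decimal: 4434 | 4114 = 4434



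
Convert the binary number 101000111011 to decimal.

Sum of powers of 2 for each 1-bit:
2^0 + 2^1 + 2^3 + 2^4 + 2^5 + 2^9 + 2^11
= 1 + 2 + 8 + 16 + 32 + 512 + 2048
= 2619



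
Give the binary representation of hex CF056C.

Convert each hex digit to 4 bits:
  C = 1100
  F = 1111
  0 = 0000
  5 = 0101
  6 = 0110
  C = 1100
Concatenate: 110011110000010101101100



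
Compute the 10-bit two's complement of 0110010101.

Original: 0110010101
Step 1 - Invert all bits: 1001101010
Step 2 - Add 1: 1001101011
Verification: 0110010101 + 1001101011 = 10000000000; discarding the end carry (carry out of the top bit) leaves the 10-bit value 0000000000, as required for x + (-x)



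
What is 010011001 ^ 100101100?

XOR: 1 when bits differ
  010011001
^ 100101100
-----------
  110110101
Decimal: 153 ^ 300 = 437



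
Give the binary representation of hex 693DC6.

Convert each hex digit to 4 bits:
  6 = 0110
  9 = 1001
  3 = 0011
  D = 1101
  C = 1100
  6 = 0110
Concatenate: 011010010011110111000110



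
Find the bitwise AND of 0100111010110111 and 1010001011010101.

AND: 1 only when both bits are 1
  0100111010110111
& 1010001011010101
------------------
  0000001010010101
Decimal: 20151 & 41685 = 661



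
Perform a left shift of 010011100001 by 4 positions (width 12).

Original: 010011100001 (decimal 1249)
Shift left by 4 positions
Append 4 zeros on the right and drop the 4 high bits that overflow the 12-bit width
Result: 111000010000 (decimal 3600)
Equivalent: 1249 << 4 = 1249 × 2^4 = 19984, truncated to 12 bits = 3600



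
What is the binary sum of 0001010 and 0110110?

Add column by column from the right: bit + bit + carry-in; write the sum mod 2, carry 1 when the sum is 2 or 3.
carry:  1111100
        0001010
+       0110110
---------------
       01000000
(the carry out of the leftmost column, 0, becomes the leading bit)
Decimal check:
  0001010 = 8 + 2 = 10
  0110110 = 32 + 16 + 4 + 2 = 54
  10 + 54 = 64, and 01000000 = 64 ✓



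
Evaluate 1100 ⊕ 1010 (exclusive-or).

XOR: 1 when bits differ
  1100
^ 1010
------
  0110
Decimal: 12 ^ 10 = 6



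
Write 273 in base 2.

Using repeated division by 2:
273 ÷ 2 = 136 remainder 1
136 ÷ 2 = 68 remainder 0
68 ÷ 2 = 34 remainder 0
34 ÷ 2 = 17 remainder 0
17 ÷ 2 = 8 remainder 1
8 ÷ 2 = 4 remainder 0
4 ÷ 2 = 2 remainder 0
2 ÷ 2 = 1 remainder 0
1 ÷ 2 = 0 remainder 1
Reading remainders bottom to top: 100010001



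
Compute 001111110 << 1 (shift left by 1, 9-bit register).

Original: 001111110 (decimal 126)
Shift left by 1 position
Append 1 zero on the right
Result: 011111100 (decimal 252)
Equivalent: 126 << 1 = 126 × 2^1 = 252



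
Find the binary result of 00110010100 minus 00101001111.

Method 1 - Direct subtraction (column by column from the right: bit − bit − borrow-in; if negative, add 2 and borrow 1 from the next column):
borrow: 00010011110
        00110010100
-       00101001111
-------------------
        00001000101

Method 2 - Add two's complement:
Two's complement of 00101001111: invert → 11010110000, add 1 → 11010110001
  00110010100
+ 11010110001
-------------
 100001000101  (end carry out of the top bit = 1)
Discarding the end carry: 00001000101
Decimal check:
  00110010100 = 256 + 128 + 16 + 4 = 404
  00101001111 = 256 + 64 + 8 + 4 + 2 + 1 = 335
  404 - 335 = 69, and 00001000101 = 64 + 4 + 1 = 69 ✓



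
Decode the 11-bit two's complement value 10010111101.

Binary: 10010111101
Sign bit: 1 (negative)
Invert: 01101000010
Add 1:  01101000011
Magnitude: 01101000011 = 512 + 256 + 64 + 2 + 1 = 835
Value: -835



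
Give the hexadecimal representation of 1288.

Using repeated division by 16 (digits 10–15 are A–F):
1288 ÷ 16 = 80 remainder 8
80 ÷ 16 = 5 remainder 0
5 ÷ 16 = 0 remainder 5
Reading remainders bottom to top: 508



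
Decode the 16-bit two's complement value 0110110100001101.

Binary: 0110110100001101
Sign bit: 0 (non-negative)
Read directly as an unsigned value:
0110110100001101 = 16384 + 8192 + 2048 + 1024 + 256 + 8 + 4 + 1 = 27917
Value: 27917



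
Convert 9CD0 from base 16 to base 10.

Expand by place value (powers of 16):
Digit values: C = 12, D = 13
9CD0 = 9 × 16^3 + 12 × 16^2 + 13 × 16^1 + 0 × 16^0
= 9 × 4096 + 12 × 256 + 13 × 16 + 0 × 1
= 36864 + 3072 + 208 + 0
= 40144



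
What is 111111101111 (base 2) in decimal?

Sum of powers of 2 for each 1-bit:
2^0 + 2^1 + 2^2 + 2^3 + 2^5 + 2^6 + 2^7 + 2^8 + 2^9 + 2^10 + 2^11
= 1 + 2 + 4 + 8 + 32 + 64 + 128 + 256 + 512 + 1024 + 2048
= 4079



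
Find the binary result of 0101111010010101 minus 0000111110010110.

Method 1 - Direct subtraction (column by column from the right: bit − bit − borrow-in; if negative, add 2 and borrow 1 from the next column):
borrow: 0001111111111100
        0101111010010101
-       0000111110010110
------------------------
        0100111011111111

Method 2 - Add two's complement:
Two's complement of 0000111110010110: invert → 1111000001101001, add 1 → 1111000001101010
  0101111010010101
+ 1111000001101010
------------------
 10100111011111111  (end carry out of the top bit = 1)
Discarding the end carry: 0100111011111111
Decimal check:
  0101111010010101 = 16384 + 4096 + 2048 + 1024 + 512 + 128 + 16 + 4 + 1 = 24213
  0000111110010110 = 2048 + 1024 + 512 + 256 + 128 + 16 + 4 + 2 = 3990
  24213 - 3990 = 20223, and 0100111011111111 = 16384 + 2048 + 1024 + 512 + 128 + 64 + 32 + 16 + 8 + 4 + 2 + 1 = 20223 ✓



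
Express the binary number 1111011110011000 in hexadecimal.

Group into 4-bit nibbles from right:
  1111 = F
  0111 = 7
  1001 = 9
  1000 = 8
Result: F798



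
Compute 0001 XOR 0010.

XOR: 1 when bits differ
  0001
^ 0010
------
  0011
Decimal: 1 ^ 2 = 3



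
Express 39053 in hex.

Using repeated division by 16 (digits 10–15 are A–F):
39053 ÷ 16 = 2440 remainder 13 (D)
2440 ÷ 16 = 152 remainder 8
152 ÷ 16 = 9 remainder 8
9 ÷ 16 = 0 remainder 9
Reading remainders bottom to top: 988D



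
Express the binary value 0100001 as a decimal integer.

Sum of powers of 2 for each 1-bit:
2^0 + 2^5
= 1 + 32
= 33



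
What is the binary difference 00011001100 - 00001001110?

Method 1 - Direct subtraction (column by column from the right: bit − bit − borrow-in; if negative, add 2 and borrow 1 from the next column):
borrow: 00011111100
        00011001100
-       00001001110
-------------------
        00001111110

Method 2 - Add two's complement:
Two's complement of 00001001110: invert → 11110110001, add 1 → 11110110010
  00011001100
+ 11110110010
-------------
 100001111110  (end carry out of the top bit = 1)
Discarding the end carry: 00001111110
Decimal check:
  00011001100 = 128 + 64 + 8 + 4 = 204
  00001001110 = 64 + 8 + 4 + 2 = 78
  204 - 78 = 126, and 00001111110 = 64 + 32 + 16 + 8 + 4 + 2 = 126 ✓



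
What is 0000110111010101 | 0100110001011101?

OR: 1 when either bit is 1
  0000110111010101
| 0100110001011101
------------------
  0100110111011101
Decimal: 3541 | 19549 = 19933



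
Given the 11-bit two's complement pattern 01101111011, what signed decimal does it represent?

Binary: 01101111011
Sign bit: 0 (non-negative)
Read directly as an unsigned value:
01101111011 = 512 + 256 + 64 + 32 + 16 + 8 + 2 + 1 = 891
Value: 891



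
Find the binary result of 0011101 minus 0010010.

Method 1 - Direct subtraction (column by column from the right: bit − bit − borrow-in; if negative, add 2 and borrow 1 from the next column):
borrow: 0000100
        0011101
-       0010010
---------------
        0001011

Method 2 - Add two's complement:
Two's complement of 0010010: invert → 1101101, add 1 → 1101110
  0011101
+ 1101110
---------
 10001011  (end carry out of the top bit = 1)
Discarding the end carry: 0001011
Decimal check:
  0011101 = 16 + 8 + 4 + 1 = 29
  0010010 = 16 + 2 = 18
  29 - 18 = 11, and 0001011 = 8 + 2 + 1 = 11 ✓



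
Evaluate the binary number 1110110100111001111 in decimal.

Sum of powers of 2 for each 1-bit:
2^0 + 2^1 + 2^2 + 2^3 + 2^6 + 2^7 + 2^8 + 2^11 + 2^13 + 2^14 + 2^16 + 2^17 + 2^18
= 1 + 2 + 4 + 8 + 64 + 128 + 256 + 2048 + 8192 + 16384 + 65536 + 131072 + 262144
= 485839



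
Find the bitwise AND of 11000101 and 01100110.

AND: 1 only when both bits are 1
  11000101
& 01100110
----------
  01000100
Decimal: 197 & 102 = 68



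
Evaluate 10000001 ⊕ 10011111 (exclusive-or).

XOR: 1 when bits differ
  10000001
^ 10011111
----------
  00011110
Decimal: 129 ^ 159 = 30



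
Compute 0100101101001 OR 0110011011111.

OR: 1 when either bit is 1
  0100101101001
| 0110011011111
---------------
  0110111111111
Decimal: 2409 | 3295 = 3583



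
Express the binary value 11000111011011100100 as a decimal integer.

Sum of powers of 2 for each 1-bit:
2^2 + 2^5 + 2^6 + 2^7 + 2^9 + 2^10 + 2^12 + 2^13 + 2^14 + 2^18 + 2^19
= 4 + 32 + 64 + 128 + 512 + 1024 + 4096 + 8192 + 16384 + 262144 + 524288
= 816868



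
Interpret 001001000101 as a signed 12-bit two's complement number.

Binary: 001001000101
Sign bit: 0 (non-negative)
Read directly as an unsigned value:
001001000101 = 512 + 64 + 4 + 1 = 581
Value: 581



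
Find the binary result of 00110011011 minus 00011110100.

Method 1 - Direct subtraction (column by column from the right: bit − bit − borrow-in; if negative, add 2 and borrow 1 from the next column):
borrow: 00111001000
        00110011011
-       00011110100
-------------------
        00010100111

Method 2 - Add two's complement:
Two's complement of 00011110100: invert → 11100001011, add 1 → 11100001100
  00110011011
+ 11100001100
-------------
 100010100111  (end carry out of the top bit = 1)
Discarding the end carry: 00010100111
Decimal check:
  00110011011 = 256 + 128 + 16 + 8 + 2 + 1 = 411
  00011110100 = 128 + 64 + 32 + 16 + 4 = 244
  411 - 244 = 167, and 00010100111 = 128 + 32 + 4 + 2 + 1 = 167 ✓



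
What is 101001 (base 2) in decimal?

Sum of powers of 2 for each 1-bit:
2^0 + 2^3 + 2^5
= 1 + 8 + 32
= 41



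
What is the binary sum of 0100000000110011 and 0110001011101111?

Add column by column from the right: bit + bit + carry-in; write the sum mod 2, carry 1 when the sum is 2 or 3.
carry:  1000000111111110
        0100000000110011
+       0110001011101111
------------------------
       01010001100100010
(the carry out of the leftmost column, 0, becomes the leading bit)
Decimal check:
  0100000000110011 = 16384 + 32 + 16 + 2 + 1 = 16435
  0110001011101111 = 16384 + 8192 + 512 + 128 + 64 + 32 + 8 + 4 + 2 + 1 = 25327
  16435 + 25327 = 41762, and 01010001100100010 = 32768 + 8192 + 512 + 256 + 32 + 2 = 41762 ✓



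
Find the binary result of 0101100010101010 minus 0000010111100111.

Method 1 - Direct subtraction (column by column from the right: bit − bit − borrow-in; if negative, add 2 and borrow 1 from the next column):
borrow: 0000111110001110
        0101100010101010
-       0000010111100111
------------------------
        0101001011000011

Method 2 - Add two's complement:
Two's complement of 0000010111100111: invert → 1111101000011000, add 1 → 1111101000011001
  0101100010101010
+ 1111101000011001
------------------
 10101001011000011  (end carry out of the top bit = 1)
Discarding the end carry: 0101001011000011
Decimal check:
  0101100010101010 = 16384 + 4096 + 2048 + 128 + 32 + 8 + 2 = 22698
  0000010111100111 = 1024 + 256 + 128 + 64 + 32 + 4 + 2 + 1 = 1511
  22698 - 1511 = 21187, and 0101001011000011 = 16384 + 4096 + 512 + 128 + 64 + 2 + 1 = 21187 ✓



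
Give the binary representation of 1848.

Using repeated division by 2:
1848 ÷ 2 = 924 remainder 0
924 ÷ 2 = 462 remainder 0
462 ÷ 2 = 231 remainder 0
231 ÷ 2 = 115 remainder 1
115 ÷ 2 = 57 remainder 1
57 ÷ 2 = 28 remainder 1
28 ÷ 2 = 14 remainder 0
14 ÷ 2 = 7 remainder 0
7 ÷ 2 = 3 remainder 1
3 ÷ 2 = 1 remainder 1
1 ÷ 2 = 0 remainder 1
Reading remainders bottom to top: 11100111000



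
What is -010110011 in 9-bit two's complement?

Original: 010110011
Step 1 - Invert all bits: 101001100
Step 2 - Add 1: 101001101
Verification: 010110011 + 101001101 = 1000000000; discarding the end carry (carry out of the top bit) leaves the 9-bit value 000000000, as required for x + (-x)



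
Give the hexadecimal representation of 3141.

Using repeated division by 16 (digits 10–15 are A–F):
3141 ÷ 16 = 196 remainder 5
196 ÷ 16 = 12 remainder 4
12 ÷ 16 = 0 remainder 12 (C)
Reading remainders bottom to top: C45



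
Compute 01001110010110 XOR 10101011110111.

XOR: 1 when bits differ
  01001110010110
^ 10101011110111
----------------
  11100101100001
Decimal: 5014 ^ 10999 = 14689



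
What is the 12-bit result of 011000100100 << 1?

Original: 011000100100 (decimal 1572)
Shift left by 1 position
Append 1 zero on the right
Result: 110001001000 (decimal 3144)
Equivalent: 1572 << 1 = 1572 × 2^1 = 3144



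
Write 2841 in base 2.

Using repeated division by 2:
2841 ÷ 2 = 1420 remainder 1
1420 ÷ 2 = 710 remainder 0
710 ÷ 2 = 355 remainder 0
355 ÷ 2 = 177 remainder 1
177 ÷ 2 = 88 remainder 1
88 ÷ 2 = 44 remainder 0
44 ÷ 2 = 22 remainder 0
22 ÷ 2 = 11 remainder 0
11 ÷ 2 = 5 remainder 1
5 ÷ 2 = 2 remainder 1
2 ÷ 2 = 1 remainder 0
1 ÷ 2 = 0 remainder 1
Reading remainders bottom to top: 101100011001



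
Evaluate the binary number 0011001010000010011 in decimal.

Sum of powers of 2 for each 1-bit:
2^0 + 2^1 + 2^4 + 2^10 + 2^12 + 2^15 + 2^16
= 1 + 2 + 16 + 1024 + 4096 + 32768 + 65536
= 103443



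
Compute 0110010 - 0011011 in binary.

Method 1 - Direct subtraction (column by column from the right: bit − bit − borrow-in; if negative, add 2 and borrow 1 from the next column):
borrow: 0111110
        0110010
-       0011011
---------------
        0010111

Method 2 - Add two's complement:
Two's complement of 0011011: invert → 1100100, add 1 → 1100101
  0110010
+ 1100101
---------
 10010111  (end carry out of the top bit = 1)
Discarding the end carry: 0010111
Decimal check:
  0110010 = 32 + 16 + 2 = 50
  0011011 = 16 + 8 + 2 + 1 = 27
  50 - 27 = 23, and 0010111 = 16 + 4 + 2 + 1 = 23 ✓



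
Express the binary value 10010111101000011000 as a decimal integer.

Sum of powers of 2 for each 1-bit:
2^3 + 2^4 + 2^9 + 2^11 + 2^12 + 2^13 + 2^14 + 2^16 + 2^19
= 8 + 16 + 512 + 2048 + 4096 + 8192 + 16384 + 65536 + 524288
= 621080

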